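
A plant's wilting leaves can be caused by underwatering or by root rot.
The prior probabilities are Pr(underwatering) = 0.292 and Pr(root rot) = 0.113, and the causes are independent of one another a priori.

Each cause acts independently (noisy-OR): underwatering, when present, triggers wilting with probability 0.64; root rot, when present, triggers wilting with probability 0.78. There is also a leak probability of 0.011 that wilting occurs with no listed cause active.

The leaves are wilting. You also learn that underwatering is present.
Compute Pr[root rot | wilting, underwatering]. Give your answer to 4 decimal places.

Pr[root rot | wilting, underwatering] ≈ 0.1542

Under noisy-OR, P(wilting | causes) = 1 − (1−0.011)·∏(1−qᵢ) over the active causes.
P(wilting | underwatering) = 0.64396*0.887 + 0.921671*0.113 = 0.571193 + 0.104149 = 0.675342
The root rot-present share is 0.921671*0.113 = 0.104149.
Hence the posterior is 0.104149/0.675342 ≈ 0.1542.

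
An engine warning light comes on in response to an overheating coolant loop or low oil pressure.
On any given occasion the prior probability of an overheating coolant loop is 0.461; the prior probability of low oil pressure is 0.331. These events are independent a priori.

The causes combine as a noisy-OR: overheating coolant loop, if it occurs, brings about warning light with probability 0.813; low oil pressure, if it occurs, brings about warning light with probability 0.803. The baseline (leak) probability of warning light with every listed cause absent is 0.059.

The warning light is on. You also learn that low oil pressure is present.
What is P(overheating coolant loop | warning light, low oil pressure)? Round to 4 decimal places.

P(overheating coolant loop | warning light, low oil pressure) ≈ 0.5034

Under noisy-OR, P(warning light | causes) = 1 − (1−0.059)·∏(1−qᵢ) over the active causes.
Sum P(warning light|·) weighted by the priors over both values of overheating coolant loop:
  P(warning light | low oil pressure) = 0.814623×0.539 + 0.965335×0.461
        = 0.439082 + 0.445019 = 0.884101
Configurations with overheating coolant loop contribute 0.445019, so
  P(overheating coolant loop | warning light, low oil pressure) = 0.445019 / 0.884101 ≈ 0.5034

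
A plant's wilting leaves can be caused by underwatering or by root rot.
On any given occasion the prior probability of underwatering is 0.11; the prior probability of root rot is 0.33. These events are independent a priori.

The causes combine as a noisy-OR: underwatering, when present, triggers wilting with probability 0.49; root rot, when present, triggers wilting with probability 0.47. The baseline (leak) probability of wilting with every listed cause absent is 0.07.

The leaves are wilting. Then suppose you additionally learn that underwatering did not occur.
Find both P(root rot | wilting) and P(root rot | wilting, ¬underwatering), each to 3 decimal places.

P(root rot | wilting) ≈ 0.686; P(root rot | wilting, ¬underwatering) ≈ 0.781

Under noisy-OR, P(wilting | causes) = 1 − (1−0.07)·∏(1−qᵢ) over the active causes.
Enumerate the 4 (underwatering, root rot) configurations and weight by the priors:
  P(wilting) = 0.07×0.89×0.67 + 0.5071×0.89×0.33 + 0.5257×0.11×0.67 + 0.748621×0.11×0.33
        = 0.041741 + 0.148935 + 0.038744 + 0.027175 = 0.256595
Keeping only the root rot-present terms gives 0.176110, so
  P(root rot | wilting) = 0.176110 / 0.256595 ≈ 0.686

With the extra evidence:
Enumerate both values of root rot and weight by the priors:
  P(wilting | ¬underwatering) = 0.07·0.67 + 0.5071·0.33
        = 0.046900 + 0.167343 = 0.214243
Keeping only the root rot-present terms gives 0.167343, so
  P(root rot | wilting, ¬underwatering) = 0.167343 / 0.214243 ≈ 0.781
Ruling out underwatering raises the posterior on root rot — the flip side of explaining away.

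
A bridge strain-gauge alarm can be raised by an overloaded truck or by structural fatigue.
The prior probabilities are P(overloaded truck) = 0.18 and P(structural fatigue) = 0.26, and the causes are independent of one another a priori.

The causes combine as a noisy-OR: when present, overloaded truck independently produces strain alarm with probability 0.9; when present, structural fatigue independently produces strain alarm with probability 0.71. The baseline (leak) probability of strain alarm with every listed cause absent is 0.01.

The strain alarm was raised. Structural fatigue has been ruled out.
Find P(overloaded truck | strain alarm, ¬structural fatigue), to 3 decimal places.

P(overloaded truck | strain alarm, ¬structural fatigue) ≈ 0.952

Under noisy-OR, P(strain alarm | causes) = 1 − (1−0.01)·∏(1−qᵢ) over the active causes.
P(strain alarm | ¬structural fatigue) = 0.01·0.82 + 0.901·0.18 = 0.008200 + 0.162180 = 0.170380
The overloaded truck-present share is 0.901·0.18 = 0.162180.
P(overloaded truck | strain alarm, ¬structural fatigue) = 0.162180 / 0.170380 ≈ 0.952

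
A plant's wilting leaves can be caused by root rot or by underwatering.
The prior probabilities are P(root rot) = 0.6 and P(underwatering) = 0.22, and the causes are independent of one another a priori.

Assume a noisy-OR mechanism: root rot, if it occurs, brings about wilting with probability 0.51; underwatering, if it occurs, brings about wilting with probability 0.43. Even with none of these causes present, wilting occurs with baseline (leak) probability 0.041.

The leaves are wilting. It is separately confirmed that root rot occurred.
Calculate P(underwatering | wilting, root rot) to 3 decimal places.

Under noisy-OR, P(wilting | causes) = 1 − (1−0.041)·∏(1−qᵢ) over the active causes.
P(wilting | root rot) = 0.53009×0.78 + 0.732151×0.22 = 0.413470 + 0.161073 = 0.574543
The underwatering-present share is 0.732151×0.22 = 0.161073.
Hence the posterior is 0.161073/0.574543 ≈ 0.280.

P(underwatering | wilting, root rot) ≈ 0.280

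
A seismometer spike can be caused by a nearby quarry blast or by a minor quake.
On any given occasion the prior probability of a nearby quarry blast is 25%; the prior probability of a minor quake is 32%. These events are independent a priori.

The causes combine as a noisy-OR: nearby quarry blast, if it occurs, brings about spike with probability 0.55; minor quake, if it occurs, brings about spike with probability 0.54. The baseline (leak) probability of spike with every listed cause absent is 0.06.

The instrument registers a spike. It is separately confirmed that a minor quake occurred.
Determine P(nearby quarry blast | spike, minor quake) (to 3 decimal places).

P(nearby quarry blast | spike, minor quake) ≈ 0.321

Under noisy-OR, P(spike | causes) = 1 − (1−0.06)·∏(1−qᵢ) over the active causes.
Sum P(spike|·) weighted by the priors over both values of nearby quarry blast:
  P(spike | minor quake) = 0.5676·0.75 + 0.80542·0.25
        = 0.425700 + 0.201355 = 0.627055
Configurations with nearby quarry blast contribute 0.201355, so
  P(nearby quarry blast | spike, minor quake) = 0.201355 / 0.627055 ≈ 0.321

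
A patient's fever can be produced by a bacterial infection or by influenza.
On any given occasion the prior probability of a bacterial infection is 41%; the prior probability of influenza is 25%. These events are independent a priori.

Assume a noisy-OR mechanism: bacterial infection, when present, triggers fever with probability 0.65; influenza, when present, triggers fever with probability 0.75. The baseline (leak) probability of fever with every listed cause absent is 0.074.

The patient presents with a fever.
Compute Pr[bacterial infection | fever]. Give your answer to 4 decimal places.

Pr[bacterial infection | fever] ≈ 0.6740

Under noisy-OR, P(fever | causes) = 1 − (1−0.074)·∏(1−qᵢ) over the active causes.
For the numerator, keep only bacterial infection=true terms: 0.207839 + 0.094195 = 0.302034
Normalizer over all consistent configurations: 0.074·0.59·0.75 + 0.7685·0.59·0.25 + 0.6759·0.41·0.75 + 0.918975·0.41·0.25 = 0.448133
P(bacterial infection | fever) = 0.302034/0.448133 ≈ 0.6740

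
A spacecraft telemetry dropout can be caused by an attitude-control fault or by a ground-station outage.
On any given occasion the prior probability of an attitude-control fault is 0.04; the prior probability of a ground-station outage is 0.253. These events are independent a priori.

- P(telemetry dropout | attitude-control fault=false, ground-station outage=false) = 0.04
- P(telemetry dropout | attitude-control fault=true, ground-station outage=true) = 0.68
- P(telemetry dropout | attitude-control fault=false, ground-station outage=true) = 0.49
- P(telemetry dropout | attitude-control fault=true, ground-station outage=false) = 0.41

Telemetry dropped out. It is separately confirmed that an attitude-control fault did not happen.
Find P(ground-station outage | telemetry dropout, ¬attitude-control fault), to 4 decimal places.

P(ground-station outage | telemetry dropout, ¬attitude-control fault) ≈ 0.8058

Weight on ground-station outage=true, given the evidence: 0.49*0.253 = 0.123970
The normalizing constant is 0.04*0.747 + 0.49*0.253 = 0.153850
Posterior = 0.123970 / 0.153850 ≈ 0.8058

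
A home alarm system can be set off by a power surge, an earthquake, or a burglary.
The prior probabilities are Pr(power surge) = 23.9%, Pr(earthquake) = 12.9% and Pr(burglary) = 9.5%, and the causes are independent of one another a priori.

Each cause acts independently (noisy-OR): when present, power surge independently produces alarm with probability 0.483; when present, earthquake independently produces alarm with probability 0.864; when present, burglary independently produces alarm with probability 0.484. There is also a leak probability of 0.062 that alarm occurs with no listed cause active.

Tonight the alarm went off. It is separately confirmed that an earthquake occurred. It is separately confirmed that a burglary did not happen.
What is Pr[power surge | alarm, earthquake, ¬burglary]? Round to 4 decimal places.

Pr[power surge | alarm, earthquake, ¬burglary] ≈ 0.2516

Under noisy-OR, P(alarm | causes) = 1 − (1−0.062)·∏(1−qᵢ) over the active causes.
Numerator (weight on configurations with power surge): 0.934047*0.239 = 0.223237
The normalizing constant is 0.872432*0.761 + 0.934047*0.239 = 0.887158
P(power surge | alarm, earthquake, ¬burglary) = 0.223237/0.887158 ≈ 0.2516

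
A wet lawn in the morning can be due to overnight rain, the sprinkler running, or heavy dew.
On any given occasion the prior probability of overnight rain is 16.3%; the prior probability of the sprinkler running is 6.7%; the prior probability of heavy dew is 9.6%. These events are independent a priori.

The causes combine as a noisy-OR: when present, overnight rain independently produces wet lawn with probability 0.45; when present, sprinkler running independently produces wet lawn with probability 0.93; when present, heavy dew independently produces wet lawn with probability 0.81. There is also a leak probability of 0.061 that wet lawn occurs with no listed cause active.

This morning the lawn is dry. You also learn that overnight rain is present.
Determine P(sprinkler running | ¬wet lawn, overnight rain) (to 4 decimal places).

Under noisy-OR, P(wet lawn | causes) = 1 − (1−0.061)·∏(1−qᵢ) over the active causes.
Numerator (weight on configurations with sprinkler running): 0.002190 + 0.000044 = 0.002234
Denominator P(¬wet lawn | overnight rain): 0.51645×0.933×0.904 + 0.098125×0.933×0.096 + 0.036152×0.067×0.904 + 0.006869×0.067×0.096 = 0.446613
P(sprinkler running | ¬wet lawn, overnight rain) = 0.002234/0.446613 ≈ 0.0050

P(sprinkler running | ¬wet lawn, overnight rain) ≈ 0.0050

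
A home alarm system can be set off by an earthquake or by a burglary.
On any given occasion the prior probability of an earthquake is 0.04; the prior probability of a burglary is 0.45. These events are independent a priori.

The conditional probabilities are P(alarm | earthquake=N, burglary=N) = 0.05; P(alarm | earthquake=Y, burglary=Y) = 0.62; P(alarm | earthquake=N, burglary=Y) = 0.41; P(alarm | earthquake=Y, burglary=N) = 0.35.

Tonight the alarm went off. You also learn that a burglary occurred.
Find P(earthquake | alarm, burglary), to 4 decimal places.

Weight on earthquake=true, given the evidence: 0.62*0.04 = 0.024800
Normalizer over all consistent configurations: 0.41*0.96 + 0.62*0.04 = 0.418400
Posterior = 0.024800 / 0.418400 ≈ 0.0593

P(earthquake | alarm, burglary) ≈ 0.0593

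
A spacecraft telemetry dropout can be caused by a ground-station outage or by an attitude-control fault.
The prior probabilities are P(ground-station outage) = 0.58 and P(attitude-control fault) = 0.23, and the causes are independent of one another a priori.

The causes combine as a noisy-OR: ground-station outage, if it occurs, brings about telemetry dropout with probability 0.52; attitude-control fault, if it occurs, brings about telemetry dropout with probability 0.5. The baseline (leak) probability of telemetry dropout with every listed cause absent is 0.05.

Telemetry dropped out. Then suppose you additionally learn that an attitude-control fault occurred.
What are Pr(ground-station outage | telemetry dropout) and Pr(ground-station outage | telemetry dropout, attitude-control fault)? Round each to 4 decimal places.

Under noisy-OR, P(telemetry dropout | causes) = 1 − (1−0.05)·∏(1−qᵢ) over the active causes.
By total probability over the 4 (ground-station outage, attitude-control fault) configurations:
  P(telemetry dropout) = 0.05*0.42*0.77 + 0.525*0.42*0.23 + 0.544*0.58*0.77 + 0.772*0.58*0.23
        = 0.016170 + 0.050715 + 0.242950 + 0.102985 = 0.412820
Configurations with ground-station outage contribute 0.345935, so
  P(ground-station outage | telemetry dropout) = 0.345935 / 0.412820 ≈ 0.8380

Now condition on the additional information:
By total probability over both values of ground-station outage:
  P(telemetry dropout | attitude-control fault) = 0.525*0.42 + 0.772*0.58
        = 0.220500 + 0.447760 = 0.668260
Keeping only the ground-station outage-present terms gives 0.447760, so
  P(ground-station outage | telemetry dropout, attitude-control fault) = 0.447760 / 0.668260 ≈ 0.6700

Pr(ground-station outage | telemetry dropout) ≈ 0.8380; Pr(ground-station outage | telemetry dropout, attitude-control fault) ≈ 0.6700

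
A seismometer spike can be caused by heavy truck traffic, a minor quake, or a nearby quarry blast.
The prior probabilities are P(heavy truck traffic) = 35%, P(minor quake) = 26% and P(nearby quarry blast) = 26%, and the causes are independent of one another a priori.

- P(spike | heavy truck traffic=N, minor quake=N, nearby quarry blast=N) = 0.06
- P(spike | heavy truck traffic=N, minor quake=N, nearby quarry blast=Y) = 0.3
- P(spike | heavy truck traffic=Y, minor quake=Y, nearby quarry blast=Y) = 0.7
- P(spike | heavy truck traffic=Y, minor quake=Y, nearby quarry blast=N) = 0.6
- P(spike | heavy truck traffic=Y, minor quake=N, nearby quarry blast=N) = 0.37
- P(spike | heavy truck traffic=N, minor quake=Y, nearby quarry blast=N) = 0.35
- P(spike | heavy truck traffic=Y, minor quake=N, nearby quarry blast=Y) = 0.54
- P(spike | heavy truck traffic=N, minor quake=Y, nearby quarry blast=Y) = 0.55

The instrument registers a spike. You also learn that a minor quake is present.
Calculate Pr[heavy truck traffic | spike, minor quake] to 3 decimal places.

Pr[heavy truck traffic | spike, minor quake] ≈ 0.456

P(spike | minor quake) = 0.35×0.65×0.74 + 0.55×0.65×0.26 + 0.6×0.35×0.74 + 0.7×0.35×0.26 = 0.168350 + 0.092950 + 0.155400 + 0.063700 = 0.480400
The heavy truck traffic-present share is 0.155400 + 0.063700 = 0.219100.
Hence the posterior is 0.219100/0.480400 ≈ 0.456.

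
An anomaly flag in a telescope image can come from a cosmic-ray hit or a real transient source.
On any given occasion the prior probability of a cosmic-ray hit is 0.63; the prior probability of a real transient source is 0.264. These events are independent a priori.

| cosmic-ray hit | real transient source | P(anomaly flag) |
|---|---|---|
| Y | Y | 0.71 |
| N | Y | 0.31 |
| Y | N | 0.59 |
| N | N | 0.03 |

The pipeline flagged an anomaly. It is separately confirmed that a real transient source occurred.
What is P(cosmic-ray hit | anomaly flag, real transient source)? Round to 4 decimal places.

P(cosmic-ray hit | anomaly flag, real transient source) ≈ 0.7959

P(anomaly flag | real transient source) = 0.31×0.37 + 0.71×0.63 = 0.114700 + 0.447300 = 0.562000
Restricting to configurations with cosmic-ray hit present: 0.71×0.63 = 0.447300.
P(cosmic-ray hit | anomaly flag, real transient source) = 0.447300 / 0.562000 ≈ 0.7959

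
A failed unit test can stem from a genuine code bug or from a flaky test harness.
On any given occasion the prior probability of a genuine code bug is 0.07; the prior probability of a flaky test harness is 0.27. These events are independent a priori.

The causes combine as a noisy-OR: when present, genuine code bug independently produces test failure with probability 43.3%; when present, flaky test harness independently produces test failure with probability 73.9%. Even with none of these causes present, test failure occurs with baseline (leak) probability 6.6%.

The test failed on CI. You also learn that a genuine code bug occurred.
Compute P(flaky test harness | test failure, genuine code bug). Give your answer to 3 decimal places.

P(flaky test harness | test failure, genuine code bug) ≈ 0.404

Under noisy-OR, P(test failure | causes) = 1 − (1−0.066)·∏(1−qᵢ) over the active causes.
Enumerate both values of flaky test harness and weight by the priors:
  P(test failure | genuine code bug) = 0.470422×0.73 + 0.86178×0.27
        = 0.343408 + 0.232681 = 0.576089
Keeping only the flaky test harness-present terms gives 0.232681, so
  P(flaky test harness | test failure, genuine code bug) = 0.232681 / 0.576089 ≈ 0.404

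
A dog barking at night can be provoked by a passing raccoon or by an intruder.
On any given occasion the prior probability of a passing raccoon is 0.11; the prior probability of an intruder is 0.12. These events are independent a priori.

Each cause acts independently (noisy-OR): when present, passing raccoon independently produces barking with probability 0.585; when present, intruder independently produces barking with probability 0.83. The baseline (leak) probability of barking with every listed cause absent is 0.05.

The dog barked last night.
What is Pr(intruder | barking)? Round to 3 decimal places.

Under noisy-OR, P(barking | causes) = 1 − (1−0.05)·∏(1−qᵢ) over the active causes.
For the numerator, keep only intruder=true terms: 0.089552 + 0.012315 = 0.101867
Denominator P(barking): 0.05·0.89·0.88 + 0.8385·0.89·0.12 + 0.60575·0.11·0.88 + 0.932978·0.11·0.12 = 0.199664
P(intruder | barking) = 0.101867/0.199664 ≈ 0.510

Pr(intruder | barking) ≈ 0.510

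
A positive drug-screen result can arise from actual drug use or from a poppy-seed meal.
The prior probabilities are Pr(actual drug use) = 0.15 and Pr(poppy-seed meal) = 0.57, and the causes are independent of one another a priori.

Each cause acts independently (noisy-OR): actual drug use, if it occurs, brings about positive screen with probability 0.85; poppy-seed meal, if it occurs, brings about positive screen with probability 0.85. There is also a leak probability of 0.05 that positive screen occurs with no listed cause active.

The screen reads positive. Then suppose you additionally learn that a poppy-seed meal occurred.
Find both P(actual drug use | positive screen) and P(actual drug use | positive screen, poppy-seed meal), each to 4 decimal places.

Under noisy-OR, P(positive screen | causes) = 1 − (1−0.05)·∏(1−qᵢ) over the active causes.
P(positive screen) = 0.05*0.85*0.43 + 0.8575*0.85*0.57 + 0.8575*0.15*0.43 + 0.978625*0.15*0.57 = 0.018275 + 0.415459 + 0.055309 + 0.083672 = 0.572715
Restricting to configurations with actual drug use present: 0.055309 + 0.083672 = 0.138981.
P(actual drug use | positive screen) = 0.138981 / 0.572715 ≈ 0.2427

Now condition on the additional information:
Weight on actual drug use=true, given the evidence: 0.978625*0.15 = 0.146794
The normalizing constant is 0.8575*0.85 + 0.978625*0.15 = 0.875669
Posterior = 0.146794 / 0.875669 ≈ 0.1676

P(actual drug use | positive screen) ≈ 0.2427; P(actual drug use | positive screen, poppy-seed meal) ≈ 0.1676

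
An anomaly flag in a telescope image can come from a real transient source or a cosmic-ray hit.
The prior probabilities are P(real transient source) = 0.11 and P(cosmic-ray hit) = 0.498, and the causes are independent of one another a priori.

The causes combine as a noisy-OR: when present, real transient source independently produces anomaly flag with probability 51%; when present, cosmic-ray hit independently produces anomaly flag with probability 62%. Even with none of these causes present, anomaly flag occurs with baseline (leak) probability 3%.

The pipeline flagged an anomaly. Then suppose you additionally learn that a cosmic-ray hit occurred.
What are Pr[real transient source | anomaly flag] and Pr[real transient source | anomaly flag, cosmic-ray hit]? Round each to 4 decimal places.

Under noisy-OR, P(anomaly flag | causes) = 1 − (1−0.03)·∏(1−qᵢ) over the active causes.
P(anomaly flag) = 0.03·0.89·0.502 + 0.6314·0.89·0.498 + 0.5247·0.11·0.502 + 0.819386·0.11·0.498 = 0.013403 + 0.279849 + 0.028974 + 0.044886 = 0.367112
The real transient source-present share is 0.028974 + 0.044886 = 0.073860.
P(real transient source | anomaly flag) = 0.073860 / 0.367112 ≈ 0.2012

Now also conditioning on cosmic-ray hit=true:
P(anomaly flag | cosmic-ray hit) = 0.6314×0.89 + 0.819386×0.11 = 0.561946 + 0.090132 = 0.652078
Of this, 0.090132 comes from 0.819386×0.11 (the real transient source=true cases).
P(real transient source | anomaly flag, cosmic-ray hit) = 0.090132 / 0.652078 ≈ 0.1382
Conditioning on cosmic-ray hit lowers the posterior on real transient source: the classic explaining-away effect in a common-effect structure.

Pr[real transient source | anomaly flag] ≈ 0.2012; Pr[real transient source | anomaly flag, cosmic-ray hit] ≈ 0.1382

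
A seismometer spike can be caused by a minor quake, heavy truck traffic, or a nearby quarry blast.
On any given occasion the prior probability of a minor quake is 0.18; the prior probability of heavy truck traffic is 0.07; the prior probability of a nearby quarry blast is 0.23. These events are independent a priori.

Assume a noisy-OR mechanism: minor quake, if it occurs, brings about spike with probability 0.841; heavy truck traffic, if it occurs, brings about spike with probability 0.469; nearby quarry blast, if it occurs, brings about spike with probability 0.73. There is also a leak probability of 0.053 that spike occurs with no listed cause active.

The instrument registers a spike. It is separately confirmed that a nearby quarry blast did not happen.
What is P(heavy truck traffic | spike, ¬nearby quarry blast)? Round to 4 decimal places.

P(heavy truck traffic | spike, ¬nearby quarry blast) ≈ 0.1802

Under noisy-OR, P(spike | causes) = 1 − (1−0.053)·∏(1−qᵢ) over the active causes.
P(spike | ¬nearby quarry blast) = 0.053*0.82*0.93 + 0.497143*0.82*0.07 + 0.849427*0.18*0.93 + 0.920046*0.18*0.07 = 0.040418 + 0.028536 + 0.142194 + 0.011593 = 0.222741
The heavy truck traffic-present share is 0.028536 + 0.011593 = 0.040129.
Hence the posterior is 0.040129/0.222741 ≈ 0.1802.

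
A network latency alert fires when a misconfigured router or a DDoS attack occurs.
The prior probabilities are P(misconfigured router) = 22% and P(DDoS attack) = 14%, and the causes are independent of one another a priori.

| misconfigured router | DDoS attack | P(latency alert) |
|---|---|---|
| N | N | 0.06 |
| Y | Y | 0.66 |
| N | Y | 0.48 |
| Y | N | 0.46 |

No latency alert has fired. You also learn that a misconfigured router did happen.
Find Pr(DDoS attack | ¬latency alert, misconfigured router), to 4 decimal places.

Pr(DDoS attack | ¬latency alert, misconfigured router) ≈ 0.0930

Weight on DDoS attack=true, given the evidence: 0.34*0.14 = 0.047600
The normalizing constant is 0.54*0.86 + 0.34*0.14 = 0.512000
P(DDoS attack | ¬latency alert, misconfigured router) = 0.047600/0.512000 ≈ 0.0930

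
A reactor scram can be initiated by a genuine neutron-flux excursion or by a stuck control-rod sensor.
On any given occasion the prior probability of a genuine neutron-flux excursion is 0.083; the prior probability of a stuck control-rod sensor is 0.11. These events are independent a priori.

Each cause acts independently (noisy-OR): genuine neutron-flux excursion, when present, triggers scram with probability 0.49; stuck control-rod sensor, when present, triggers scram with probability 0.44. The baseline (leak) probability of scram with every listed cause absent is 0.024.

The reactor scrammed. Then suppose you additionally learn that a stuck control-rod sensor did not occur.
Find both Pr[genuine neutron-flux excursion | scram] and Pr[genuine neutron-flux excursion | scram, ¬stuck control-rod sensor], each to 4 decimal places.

Under noisy-OR, P(scram | causes) = 1 − (1−0.024)·∏(1−qᵢ) over the active causes.
By total probability over the 4 (genuine neutron-flux excursion, stuck control-rod sensor) configurations:
  P(scram) = 0.024·0.917·0.89 + 0.45344·0.917·0.11 + 0.50224·0.083·0.89 + 0.721254·0.083·0.11
        = 0.019587 + 0.045738 + 0.037100 + 0.006585 = 0.109010
Keeping only the genuine neutron-flux excursion-present terms gives 0.043685, so
  P(genuine neutron-flux excursion | scram) = 0.043685 / 0.109010 ≈ 0.4007

With the extra evidence:
Enumerate both values of genuine neutron-flux excursion and weight by the priors:
  P(scram | ¬stuck control-rod sensor) = 0.024·0.917 + 0.50224·0.083
        = 0.022008 + 0.041686 = 0.063694
Keeping only the genuine neutron-flux excursion-present terms gives 0.041686, so
  P(genuine neutron-flux excursion | scram, ¬stuck control-rod sensor) = 0.041686 / 0.063694 ≈ 0.6545
Ruling out stuck control-rod sensor raises the posterior on genuine neutron-flux excursion — the flip side of explaining away.

Pr[genuine neutron-flux excursion | scram] ≈ 0.4007; Pr[genuine neutron-flux excursion | scram, ¬stuck control-rod sensor] ≈ 0.6545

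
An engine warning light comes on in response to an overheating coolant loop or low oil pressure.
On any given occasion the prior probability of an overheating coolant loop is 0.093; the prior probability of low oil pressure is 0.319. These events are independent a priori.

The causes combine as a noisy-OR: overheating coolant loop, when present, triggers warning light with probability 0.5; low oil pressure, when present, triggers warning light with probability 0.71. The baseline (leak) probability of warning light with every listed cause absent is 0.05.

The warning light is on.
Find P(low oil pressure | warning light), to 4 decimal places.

Under noisy-OR, P(warning light | causes) = 1 − (1−0.05)·∏(1−qᵢ) over the active causes.
Enumerate the 4 (overheating coolant loop, low oil pressure) configurations and weight by the priors:
  P(warning light) = 0.05·0.907·0.681 + 0.7245·0.907·0.319 + 0.525·0.093·0.681 + 0.86225·0.093·0.319
        = 0.030883 + 0.209622 + 0.033250 + 0.025580 = 0.299335
Keeping only the low oil pressure-present terms gives 0.235202, so
  P(low oil pressure | warning light) = 0.235202 / 0.299335 ≈ 0.7857

P(low oil pressure | warning light) ≈ 0.7857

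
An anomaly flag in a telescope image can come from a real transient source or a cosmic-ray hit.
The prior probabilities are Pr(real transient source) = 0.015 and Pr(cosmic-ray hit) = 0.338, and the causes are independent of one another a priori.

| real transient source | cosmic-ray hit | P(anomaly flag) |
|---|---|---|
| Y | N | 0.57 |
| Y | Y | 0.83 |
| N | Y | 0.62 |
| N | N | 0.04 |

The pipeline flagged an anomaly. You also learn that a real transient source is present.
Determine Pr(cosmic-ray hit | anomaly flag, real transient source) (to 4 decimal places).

Pr(cosmic-ray hit | anomaly flag, real transient source) ≈ 0.4264

Numerator (weight on configurations with cosmic-ray hit): 0.83*0.338 = 0.280540
Denominator P(anomaly flag | real transient source): 0.57*0.662 + 0.83*0.338 = 0.657880
Posterior = 0.280540 / 0.657880 ≈ 0.4264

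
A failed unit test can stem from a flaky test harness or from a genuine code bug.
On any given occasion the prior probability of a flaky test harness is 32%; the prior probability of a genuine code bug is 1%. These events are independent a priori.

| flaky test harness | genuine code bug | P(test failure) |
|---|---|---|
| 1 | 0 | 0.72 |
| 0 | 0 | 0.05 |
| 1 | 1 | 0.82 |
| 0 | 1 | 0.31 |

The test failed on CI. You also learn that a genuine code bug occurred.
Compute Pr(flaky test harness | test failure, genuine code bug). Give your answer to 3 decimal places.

P(test failure | genuine code bug) = 0.31*0.68 + 0.82*0.32 = 0.210800 + 0.262400 = 0.473200
Of this, 0.262400 comes from 0.82*0.32 (the flaky test harness=true cases).
Hence the posterior is 0.262400/0.473200 ≈ 0.555.

Pr(flaky test harness | test failure, genuine code bug) ≈ 0.555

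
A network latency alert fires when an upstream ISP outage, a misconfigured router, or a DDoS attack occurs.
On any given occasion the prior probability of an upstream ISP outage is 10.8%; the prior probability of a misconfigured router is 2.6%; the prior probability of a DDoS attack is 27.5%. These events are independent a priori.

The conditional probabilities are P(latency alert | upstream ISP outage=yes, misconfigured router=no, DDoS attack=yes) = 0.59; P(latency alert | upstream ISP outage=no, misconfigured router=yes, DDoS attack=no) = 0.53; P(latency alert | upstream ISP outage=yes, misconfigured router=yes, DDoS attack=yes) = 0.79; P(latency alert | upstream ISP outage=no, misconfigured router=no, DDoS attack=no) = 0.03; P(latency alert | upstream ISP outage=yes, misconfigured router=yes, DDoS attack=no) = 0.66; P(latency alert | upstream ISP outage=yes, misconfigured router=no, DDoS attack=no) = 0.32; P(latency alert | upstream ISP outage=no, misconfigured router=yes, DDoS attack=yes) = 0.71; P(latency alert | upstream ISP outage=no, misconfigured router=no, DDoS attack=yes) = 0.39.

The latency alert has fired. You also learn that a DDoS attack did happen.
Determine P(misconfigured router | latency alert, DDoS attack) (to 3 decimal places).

Weight on misconfigured router=true, given the evidence: 0.016466 + 0.002218 = 0.018684
Denominator P(latency alert | DDoS attack): 0.39·0.892·0.974 + 0.71·0.892·0.026 + 0.59·0.108·0.974 + 0.79·0.108·0.026 = 0.419582
P(misconfigured router | latency alert, DDoS attack) = 0.018684/0.419582 ≈ 0.045

P(misconfigured router | latency alert, DDoS attack) ≈ 0.045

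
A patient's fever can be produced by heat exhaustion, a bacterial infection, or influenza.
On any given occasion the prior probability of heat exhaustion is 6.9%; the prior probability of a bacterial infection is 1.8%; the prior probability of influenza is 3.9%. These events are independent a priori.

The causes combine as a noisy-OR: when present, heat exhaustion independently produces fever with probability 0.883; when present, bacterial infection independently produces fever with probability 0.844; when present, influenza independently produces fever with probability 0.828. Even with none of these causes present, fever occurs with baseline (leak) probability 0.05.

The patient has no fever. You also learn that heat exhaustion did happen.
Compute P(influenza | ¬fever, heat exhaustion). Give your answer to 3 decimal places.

Under noisy-OR, P(fever | causes) = 1 − (1−0.05)·∏(1−qᵢ) over the active causes.
Sum P(¬fever|·) weighted by the priors over the 4 (bacterial infection, influenza) configurations:
  P(¬fever | heat exhaustion) = 0.11115×0.982×0.961 + 0.019118×0.982×0.039 + 0.017339×0.018×0.961 + 0.002982×0.018×0.039
        = 0.104892 + 0.000732 + 0.000300 + 0.000002 = 0.105926
Keeping only the influenza-present terms gives 0.000734, so
  P(influenza | ¬fever, heat exhaustion) = 0.000734 / 0.105926 ≈ 0.007

P(influenza | ¬fever, heat exhaustion) ≈ 0.007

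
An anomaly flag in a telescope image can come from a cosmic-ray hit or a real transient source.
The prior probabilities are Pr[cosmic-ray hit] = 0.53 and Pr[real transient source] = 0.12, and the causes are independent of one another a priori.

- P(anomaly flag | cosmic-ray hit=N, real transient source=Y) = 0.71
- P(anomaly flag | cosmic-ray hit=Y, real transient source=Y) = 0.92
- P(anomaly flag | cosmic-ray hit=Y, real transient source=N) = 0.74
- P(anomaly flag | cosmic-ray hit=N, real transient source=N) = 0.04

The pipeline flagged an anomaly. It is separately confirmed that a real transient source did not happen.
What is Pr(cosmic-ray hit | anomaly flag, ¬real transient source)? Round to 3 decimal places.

Enumerate both values of cosmic-ray hit and weight by the priors:
  P(anomaly flag | ¬real transient source) = 0.04*0.47 + 0.74*0.53
        = 0.018800 + 0.392200 = 0.411000
The terms with cosmic-ray hit present sum to 0.392200, so
  P(cosmic-ray hit | anomaly flag, ¬real transient source) = 0.392200 / 0.411000 ≈ 0.954

Pr(cosmic-ray hit | anomaly flag, ¬real transient source) ≈ 0.954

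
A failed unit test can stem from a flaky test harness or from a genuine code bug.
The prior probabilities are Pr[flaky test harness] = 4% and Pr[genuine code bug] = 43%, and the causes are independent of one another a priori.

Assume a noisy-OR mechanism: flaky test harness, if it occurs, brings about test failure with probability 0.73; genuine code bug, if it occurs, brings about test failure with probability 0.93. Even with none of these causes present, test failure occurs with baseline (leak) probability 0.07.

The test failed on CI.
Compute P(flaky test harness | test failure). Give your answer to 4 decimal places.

P(flaky test harness | test failure) ≈ 0.0741

Under noisy-OR, P(test failure | causes) = 1 − (1−0.07)·∏(1−qᵢ) over the active causes.
P(test failure) = 0.07·0.96·0.57 + 0.9349·0.96·0.43 + 0.7489·0.04·0.57 + 0.982423·0.04·0.43 = 0.038304 + 0.385927 + 0.017075 + 0.016898 = 0.458204
Of this, 0.033973 comes from 0.017075 + 0.016898 (the flaky test harness=true cases).
Hence the posterior is 0.033973/0.458204 ≈ 0.0741.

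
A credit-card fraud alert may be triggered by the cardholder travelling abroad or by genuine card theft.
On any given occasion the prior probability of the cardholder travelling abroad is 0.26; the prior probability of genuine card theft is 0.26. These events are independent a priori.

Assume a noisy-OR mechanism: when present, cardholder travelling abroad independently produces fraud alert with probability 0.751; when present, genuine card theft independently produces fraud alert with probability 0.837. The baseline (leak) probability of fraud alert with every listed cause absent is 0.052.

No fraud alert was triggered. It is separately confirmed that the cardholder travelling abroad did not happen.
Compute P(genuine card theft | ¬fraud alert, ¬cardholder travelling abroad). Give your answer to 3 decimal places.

Under noisy-OR, P(fraud alert | causes) = 1 − (1−0.052)·∏(1−qᵢ) over the active causes.
Sum P(¬fraud alert|·) weighted by the priors over both values of genuine card theft:
  P(¬fraud alert | ¬cardholder travelling abroad) = 0.948*0.74 + 0.154524*0.26
        = 0.701520 + 0.040176 = 0.741696
Keeping only the genuine card theft-present terms gives 0.040176, so
  P(genuine card theft | ¬fraud alert, ¬cardholder travelling abroad) = 0.040176 / 0.741696 ≈ 0.054

P(genuine card theft | ¬fraud alert, ¬cardholder travelling abroad) ≈ 0.054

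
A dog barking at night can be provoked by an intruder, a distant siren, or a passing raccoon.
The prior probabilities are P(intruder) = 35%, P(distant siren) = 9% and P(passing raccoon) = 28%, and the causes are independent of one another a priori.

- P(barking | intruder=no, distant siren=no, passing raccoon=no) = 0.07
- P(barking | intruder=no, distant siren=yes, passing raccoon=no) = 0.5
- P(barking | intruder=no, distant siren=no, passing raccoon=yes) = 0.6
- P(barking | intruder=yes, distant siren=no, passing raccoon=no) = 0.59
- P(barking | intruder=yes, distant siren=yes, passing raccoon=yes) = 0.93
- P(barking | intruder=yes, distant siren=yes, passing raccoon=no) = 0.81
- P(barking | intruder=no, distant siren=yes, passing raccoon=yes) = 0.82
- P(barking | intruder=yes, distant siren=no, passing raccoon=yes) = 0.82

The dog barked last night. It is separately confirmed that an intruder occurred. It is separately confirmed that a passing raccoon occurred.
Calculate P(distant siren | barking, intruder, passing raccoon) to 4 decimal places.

P(distant siren | barking, intruder, passing raccoon) ≈ 0.1009

By total probability over both values of distant siren:
  P(barking | intruder, passing raccoon) = 0.82*0.91 + 0.93*0.09
        = 0.746200 + 0.083700 = 0.829900
The terms with distant siren present sum to 0.083700, so
  P(distant siren | barking, intruder, passing raccoon) = 0.083700 / 0.829900 ≈ 0.1009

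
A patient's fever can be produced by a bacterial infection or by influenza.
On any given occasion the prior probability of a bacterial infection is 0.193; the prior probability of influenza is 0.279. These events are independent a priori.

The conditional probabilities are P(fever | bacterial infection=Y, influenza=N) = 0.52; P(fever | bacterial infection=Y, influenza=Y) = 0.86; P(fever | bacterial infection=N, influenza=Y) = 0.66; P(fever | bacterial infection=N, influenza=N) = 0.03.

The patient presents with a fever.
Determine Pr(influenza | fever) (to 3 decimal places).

Pr(influenza | fever) ≈ 0.685

Numerator (weight on configurations with influenza): 0.148601 + 0.046308 = 0.194909
Denominator P(fever): 0.03×0.807×0.721 + 0.66×0.807×0.279 + 0.52×0.193×0.721 + 0.86×0.193×0.279 = 0.284724
Posterior = 0.194909 / 0.284724 ≈ 0.685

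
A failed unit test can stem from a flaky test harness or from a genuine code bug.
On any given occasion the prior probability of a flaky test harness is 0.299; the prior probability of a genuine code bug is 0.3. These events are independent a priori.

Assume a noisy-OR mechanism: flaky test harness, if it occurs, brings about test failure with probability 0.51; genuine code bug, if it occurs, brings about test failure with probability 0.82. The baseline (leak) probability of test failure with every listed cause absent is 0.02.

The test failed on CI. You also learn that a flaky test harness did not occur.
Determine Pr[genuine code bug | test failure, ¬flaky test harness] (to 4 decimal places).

Under noisy-OR, P(test failure | causes) = 1 − (1−0.02)·∏(1−qᵢ) over the active causes.
P(test failure | ¬flaky test harness) = 0.02*0.7 + 0.8236*0.3 = 0.014000 + 0.247080 = 0.261080
The genuine code bug-present share is 0.8236*0.3 = 0.247080.
P(genuine code bug | test failure, ¬flaky test harness) = 0.247080 / 0.261080 ≈ 0.9464

Pr[genuine code bug | test failure, ¬flaky test harness] ≈ 0.9464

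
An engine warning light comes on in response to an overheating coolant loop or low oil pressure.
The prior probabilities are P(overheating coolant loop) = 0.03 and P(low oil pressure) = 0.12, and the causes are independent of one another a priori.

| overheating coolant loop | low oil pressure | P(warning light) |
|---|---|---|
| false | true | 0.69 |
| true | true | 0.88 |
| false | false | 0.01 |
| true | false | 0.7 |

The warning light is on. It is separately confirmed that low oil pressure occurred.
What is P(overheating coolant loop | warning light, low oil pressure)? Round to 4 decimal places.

P(overheating coolant loop | warning light, low oil pressure) ≈ 0.0379

Numerator (weight on configurations with overheating coolant loop): 0.88×0.03 = 0.026400
Denominator P(warning light | low oil pressure): 0.69×0.97 + 0.88×0.03 = 0.695700
Posterior = 0.026400 / 0.695700 ≈ 0.0379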